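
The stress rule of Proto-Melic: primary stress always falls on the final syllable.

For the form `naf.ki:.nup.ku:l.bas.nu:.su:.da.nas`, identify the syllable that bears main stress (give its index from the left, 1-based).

The word has 9 syllables; the final syllable is syllable 9 (nas).
Primary stress: syllable 9 → naf.ki:.nup.ku:l.bas.nu:.su:.da.ˈnas.

9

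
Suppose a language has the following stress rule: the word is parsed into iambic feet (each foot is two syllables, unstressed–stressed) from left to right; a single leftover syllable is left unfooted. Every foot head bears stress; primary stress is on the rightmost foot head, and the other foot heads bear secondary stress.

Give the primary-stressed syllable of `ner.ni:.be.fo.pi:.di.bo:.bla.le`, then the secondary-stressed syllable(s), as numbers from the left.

primary 8, secondary 2, 4, 6

Parse left to right into iambic (σˈσ) feet: (ner.ˈni:) (be.ˈfo) (pi:.ˈdi) (bo:.ˈbla) le. Syllable 9 is left unfooted.
Foot heads (stressed positions): 2, 4, 6, 8.
End Rule Rightmost: primary stress on the rightmost head = syllable 8.
Secondary stress on 2, 4, 6: ner.ˌni:.be.ˌfo.pi:.ˌdi.bo:.ˈbla.le.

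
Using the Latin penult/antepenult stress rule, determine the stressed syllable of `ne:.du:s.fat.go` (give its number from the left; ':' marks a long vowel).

3

Classical Latin: stress the penult if heavy (long vowel or closed), else the antepenult.
Weights: 2 du:s H, 3 fat H, 4 go L.
The penult (syllable 3, fat) is heavy, so it takes stress.
Stress on syllable 3: ne:.du:s.ˈfat.go.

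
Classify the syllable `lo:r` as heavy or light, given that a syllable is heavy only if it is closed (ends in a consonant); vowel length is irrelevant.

`lo:r`: long vowel, closed (coda /r/). Closed (coda /r/) → heavy.

heavy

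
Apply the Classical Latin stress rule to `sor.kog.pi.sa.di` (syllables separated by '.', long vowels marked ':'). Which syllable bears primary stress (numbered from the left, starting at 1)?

3

Classical Latin: stress the penult if heavy (long vowel or closed), else the antepenult.
Weights: 3 pi L, 4 sa L, 5 di L.
The penult (syllable 4, sa) is light, so stress falls on the antepenult (syllable 3, pi).
Stress on syllable 3: sor.kog.ˈpi.sa.di.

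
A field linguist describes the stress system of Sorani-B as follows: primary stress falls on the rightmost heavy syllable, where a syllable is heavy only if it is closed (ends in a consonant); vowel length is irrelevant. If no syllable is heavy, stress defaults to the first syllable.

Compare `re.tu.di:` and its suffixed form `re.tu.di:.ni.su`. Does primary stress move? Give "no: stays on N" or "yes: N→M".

Base `re.tu.di:` (3 syllables):
  Weights: 1 re L, 2 tu L, 3 di: L.
  No heavy syllable in the domain; default to the first syllable = syllable 1.
  → primary stress on syllable 1.
Suffixed `re.tu.di:.ni.su` (5 syllables):
  Weights: 1 re L, 2 tu L, 3 di: L, 4 ni L, 5 su L.
  No heavy syllable in the domain; default to the first syllable = syllable 1.
  → primary stress on syllable 1.

no: stays on 1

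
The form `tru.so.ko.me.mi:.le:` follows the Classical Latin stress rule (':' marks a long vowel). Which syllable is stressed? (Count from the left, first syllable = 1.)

Classical Latin: stress the penult if heavy (long vowel or closed), else the antepenult.
Weights: 4 me L, 5 mi: H, 6 le: H.
The penult (syllable 5, mi:) is heavy, so it takes stress.
Stress on syllable 5: tru.so.ko.me.ˈmi:.le:.

5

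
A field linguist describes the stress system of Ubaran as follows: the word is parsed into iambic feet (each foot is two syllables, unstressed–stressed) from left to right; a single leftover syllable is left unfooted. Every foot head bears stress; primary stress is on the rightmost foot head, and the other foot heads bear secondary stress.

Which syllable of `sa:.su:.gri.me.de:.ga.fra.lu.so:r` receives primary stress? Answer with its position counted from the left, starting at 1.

8

Parse left to right into iambic (σˈσ) feet: (sa:.ˈsu:) (gri.ˈme) (de:.ˈga) (fra.ˈlu) so:r. Syllable 9 is left unfooted.
Foot heads (stressed positions): 2, 4, 6, 8.
End Rule Rightmost: primary stress on the rightmost head = syllable 8.
Primary stress: syllable 8 → sa:.su:.gri.me.de:.ga.fra.ˈlu.so:r.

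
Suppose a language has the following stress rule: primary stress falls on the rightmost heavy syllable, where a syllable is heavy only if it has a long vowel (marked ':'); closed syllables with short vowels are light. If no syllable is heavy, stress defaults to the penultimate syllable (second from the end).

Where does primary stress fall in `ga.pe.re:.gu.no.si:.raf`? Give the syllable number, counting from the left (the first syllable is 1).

Weights: 1 ga L, 2 pe L, 3 re: H, 4 gu L, 5 no L, 6 si: H, 7 raf L.
Heavy syllables in the domain: 3, 6. The rightmost is syllable 6 (si:).
Primary stress: syllable 6 → ga.pe.re:.gu.no.ˈsi:.raf.

6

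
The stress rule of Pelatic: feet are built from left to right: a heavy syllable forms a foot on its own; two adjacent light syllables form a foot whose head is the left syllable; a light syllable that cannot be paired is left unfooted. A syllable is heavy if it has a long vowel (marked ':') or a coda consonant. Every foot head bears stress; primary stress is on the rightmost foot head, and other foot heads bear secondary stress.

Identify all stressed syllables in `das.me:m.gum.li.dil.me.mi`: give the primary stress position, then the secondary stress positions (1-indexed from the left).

primary 6, secondary 1, 2, 3, 5

Weights: 1 das H, 2 me:m H, 3 gum H, 4 li L, 5 dil H, 6 me L, 7 mi L.
Parse left to right (heavy = foot alone; LL = one foot; stranded L unfooted): (ˈdas) (ˈme:m) (ˈgum) li (ˈdil) (ˈme.mi).
Foot heads: 1, 2, 3, 5, 6.
Primary stress on the rightmost head = syllable 6.
Secondary stress on 1, 2, 3, 5: ˌdas.ˌme:m.ˌgum.li.ˌdil.ˈme.mi.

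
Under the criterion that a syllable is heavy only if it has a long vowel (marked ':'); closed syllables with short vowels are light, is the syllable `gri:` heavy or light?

`gri:`: long vowel, open (no coda). Long vowel → heavy.

heavy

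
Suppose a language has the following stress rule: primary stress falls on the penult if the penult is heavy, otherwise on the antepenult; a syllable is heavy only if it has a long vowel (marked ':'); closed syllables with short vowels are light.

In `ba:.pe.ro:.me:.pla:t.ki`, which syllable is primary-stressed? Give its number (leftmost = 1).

Weights: 4 me: H, 5 pla:t H, 6 ki L.
The penult (syllable 5, pla:t) is heavy, so it takes stress.
Primary stress: syllable 5 → ba:.pe.ro:.me:.ˈpla:t.ki.

5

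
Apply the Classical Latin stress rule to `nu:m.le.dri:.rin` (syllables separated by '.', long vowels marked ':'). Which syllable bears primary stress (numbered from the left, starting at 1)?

3

Classical Latin: stress the penult if heavy (long vowel or closed), else the antepenult.
Weights: 2 le L, 3 dri: H, 4 rin H.
The penult (syllable 3, dri:) is heavy, so it takes stress.
Stress on syllable 3: nu:m.le.ˈdri:.rin.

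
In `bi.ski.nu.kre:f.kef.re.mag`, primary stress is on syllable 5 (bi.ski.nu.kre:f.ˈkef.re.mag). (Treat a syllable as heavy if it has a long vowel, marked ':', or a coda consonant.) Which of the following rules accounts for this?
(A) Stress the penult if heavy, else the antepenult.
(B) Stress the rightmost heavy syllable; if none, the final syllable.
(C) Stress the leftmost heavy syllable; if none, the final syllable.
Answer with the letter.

A

Rule A → syllable 5 ✓.
Rule B → syllable 7 (observed: 5).
Rule C → syllable 4 (observed: 5).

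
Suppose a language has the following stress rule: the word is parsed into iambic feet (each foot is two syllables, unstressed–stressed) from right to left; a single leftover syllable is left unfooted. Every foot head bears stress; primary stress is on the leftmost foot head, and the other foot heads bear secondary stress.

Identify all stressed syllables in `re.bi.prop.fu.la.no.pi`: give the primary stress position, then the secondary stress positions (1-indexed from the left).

Parse right to left into iambic (σˈσ) feet: re (bi.ˈprop) (fu.ˈla) (no.ˈpi). Syllable 1 is left unfooted.
Foot heads (stressed positions): 3, 5, 7.
End Rule Leftmost: primary stress on the leftmost head = syllable 3.
Secondary stress on 5, 7: re.bi.ˈprop.fu.ˌla.no.ˌpi.

primary 3, secondary 5, 7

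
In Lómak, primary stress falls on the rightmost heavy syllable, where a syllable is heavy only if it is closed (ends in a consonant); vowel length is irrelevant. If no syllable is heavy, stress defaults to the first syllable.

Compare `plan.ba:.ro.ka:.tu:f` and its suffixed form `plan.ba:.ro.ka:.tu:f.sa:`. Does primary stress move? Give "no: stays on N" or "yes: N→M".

no: stays on 5

Base `plan.ba:.ro.ka:.tu:f` (5 syllables):
  Weights: 1 plan H, 2 ba: L, 3 ro L, 4 ka: L, 5 tu:f H.
  Heavy syllables in the domain: 1, 5. The rightmost is syllable 5 (tu:f).
  → primary stress on syllable 5.
Suffixed `plan.ba:.ro.ka:.tu:f.sa:` (6 syllables):
  Weights: 1 plan H, 2 ba: L, 3 ro L, 4 ka: L, 5 tu:f H, 6 sa: L.
  Heavy syllables in the domain: 1, 5. The rightmost is syllable 5 (tu:f).
  → primary stress on syllable 5.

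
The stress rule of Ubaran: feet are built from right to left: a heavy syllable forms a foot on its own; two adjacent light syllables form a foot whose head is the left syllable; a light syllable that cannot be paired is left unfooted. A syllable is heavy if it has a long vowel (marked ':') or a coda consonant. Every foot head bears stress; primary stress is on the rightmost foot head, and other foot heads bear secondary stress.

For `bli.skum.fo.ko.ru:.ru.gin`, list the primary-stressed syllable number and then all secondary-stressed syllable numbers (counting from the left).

primary 7, secondary 2, 3, 5

Weights: 1 bli L, 2 skum H, 3 fo L, 4 ko L, 5 ru: H, 6 ru L, 7 gin H.
Parse right to left (heavy = foot alone; LL = one foot; stranded L unfooted): bli (ˈskum) (ˈfo.ko) (ˈru:) ru (ˈgin).
Foot heads: 2, 3, 5, 7.
Primary stress on the rightmost head = syllable 7.
Secondary stress on 2, 3, 5: bli.ˌskum.ˌfo.ko.ˌru:.ru.ˈgin.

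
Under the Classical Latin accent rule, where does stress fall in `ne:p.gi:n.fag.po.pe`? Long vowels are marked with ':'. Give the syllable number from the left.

Classical Latin: stress the penult if heavy (long vowel or closed), else the antepenult.
Weights: 3 fag H, 4 po L, 5 pe L.
The penult (syllable 4, po) is light, so stress falls on the antepenult (syllable 3, fag).
Stress on syllable 3: ne:p.gi:n.ˈfag.po.pe.

3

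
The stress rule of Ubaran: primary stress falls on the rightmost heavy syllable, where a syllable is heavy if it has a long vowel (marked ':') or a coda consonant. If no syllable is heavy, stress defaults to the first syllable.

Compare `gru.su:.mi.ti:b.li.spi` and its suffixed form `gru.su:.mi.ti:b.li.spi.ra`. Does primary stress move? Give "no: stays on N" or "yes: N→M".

Base `gru.su:.mi.ti:b.li.spi` (6 syllables):
  Weights: 1 gru L, 2 su: H, 3 mi L, 4 ti:b H, 5 li L, 6 spi L.
  Heavy syllables in the domain: 2, 4. The rightmost is syllable 4 (ti:b).
  → primary stress on syllable 4.
Suffixed `gru.su:.mi.ti:b.li.spi.ra` (7 syllables):
  Weights: 1 gru L, 2 su: H, 3 mi L, 4 ti:b H, 5 li L, 6 spi L, 7 ra L.
  Heavy syllables in the domain: 2, 4. The rightmost is syllable 4 (ti:b).
  → primary stress on syllable 4.

no: stays on 4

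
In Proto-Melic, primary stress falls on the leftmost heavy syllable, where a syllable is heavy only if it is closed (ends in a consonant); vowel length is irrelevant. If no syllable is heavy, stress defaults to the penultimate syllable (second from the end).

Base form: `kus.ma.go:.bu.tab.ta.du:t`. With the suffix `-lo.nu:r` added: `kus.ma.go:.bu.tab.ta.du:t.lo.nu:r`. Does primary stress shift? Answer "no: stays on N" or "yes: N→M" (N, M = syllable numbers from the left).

no: stays on 1

Base `kus.ma.go:.bu.tab.ta.du:t` (7 syllables):
  Weights: 1 kus H, 2 ma L, 3 go: L, 4 bu L, 5 tab H, 6 ta L, 7 du:t H.
  Heavy syllables in the domain: 1, 5, 7. The leftmost is syllable 1 (kus).
  → primary stress on syllable 1.
Suffixed `kus.ma.go:.bu.tab.ta.du:t.lo.nu:r` (9 syllables):
  Weights: 1 kus H, 2 ma L, 3 go: L, 4 bu L, 5 tab H, 6 ta L, 7 du:t H, 8 lo L, 9 nu:r H.
  Heavy syllables in the domain: 1, 5, 7, 9. The leftmost is syllable 1 (kus).
  → primary stress on syllable 1.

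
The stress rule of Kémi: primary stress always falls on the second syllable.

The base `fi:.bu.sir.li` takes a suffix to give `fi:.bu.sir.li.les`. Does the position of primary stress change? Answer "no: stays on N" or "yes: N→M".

no: stays on 2

Base `fi:.bu.sir.li` (4 syllables):
  The word has 4 syllables; the second syllable is syllable 2 (bu).
  → primary stress on syllable 2.
Suffixed `fi:.bu.sir.li.les` (5 syllables):
  The word has 5 syllables; the second syllable is syllable 2 (bu).
  → primary stress on syllable 2.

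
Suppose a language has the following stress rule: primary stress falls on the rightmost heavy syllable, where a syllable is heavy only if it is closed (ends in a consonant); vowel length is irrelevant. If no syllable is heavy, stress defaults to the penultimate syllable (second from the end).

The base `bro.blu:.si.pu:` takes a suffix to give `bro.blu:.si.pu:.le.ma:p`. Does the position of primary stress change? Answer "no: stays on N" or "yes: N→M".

yes: 3→6

Base `bro.blu:.si.pu:` (4 syllables):
  Weights: 1 bro L, 2 blu: L, 3 si L, 4 pu: L.
  No heavy syllable in the domain; default to the penultimate syllable (second from the end) = syllable 3.
  → primary stress on syllable 3.
Suffixed `bro.blu:.si.pu:.le.ma:p` (6 syllables):
  Weights: 1 bro L, 2 blu: L, 3 si L, 4 pu: L, 5 le L, 6 ma:p H.
  Heavy syllables in the domain: 6. The rightmost is syllable 6 (ma:p).
  → primary stress on syllable 6.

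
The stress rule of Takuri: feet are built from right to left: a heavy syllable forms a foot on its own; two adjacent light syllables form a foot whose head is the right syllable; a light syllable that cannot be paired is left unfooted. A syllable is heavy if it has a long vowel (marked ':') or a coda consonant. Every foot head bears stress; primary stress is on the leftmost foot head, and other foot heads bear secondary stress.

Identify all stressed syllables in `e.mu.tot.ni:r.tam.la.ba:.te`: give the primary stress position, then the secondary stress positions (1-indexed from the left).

primary 2, secondary 3, 4, 5, 7

Weights: 1 e L, 2 mu L, 3 tot H, 4 ni:r H, 5 tam H, 6 la L, 7 ba: H, 8 te L.
Parse right to left (heavy = foot alone; LL = one foot; stranded L unfooted): (e.ˈmu) (ˈtot) (ˈni:r) (ˈtam) la (ˈba:) te.
Foot heads: 2, 3, 4, 5, 7.
Primary stress on the leftmost head = syllable 2.
Secondary stress on 3, 4, 5, 7: e.ˈmu.ˌtot.ˌni:r.ˌtam.la.ˌba:.te.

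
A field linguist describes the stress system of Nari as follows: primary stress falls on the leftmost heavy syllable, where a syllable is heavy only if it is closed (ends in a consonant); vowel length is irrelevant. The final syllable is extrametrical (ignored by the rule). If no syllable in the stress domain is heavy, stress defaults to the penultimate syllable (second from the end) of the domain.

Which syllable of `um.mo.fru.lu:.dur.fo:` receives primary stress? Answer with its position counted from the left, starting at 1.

1

The final syllable (6, fo:) is extrametrical; the stress domain is syllables 1–5.
Weights: 1 um H, 2 mo L, 3 fru L, 4 lu: L, 5 dur H.
Heavy syllables in the domain: 1, 5. The leftmost is syllable 1 (um).
Primary stress: syllable 1 → ˈum.mo.fru.lu:.dur.fo:.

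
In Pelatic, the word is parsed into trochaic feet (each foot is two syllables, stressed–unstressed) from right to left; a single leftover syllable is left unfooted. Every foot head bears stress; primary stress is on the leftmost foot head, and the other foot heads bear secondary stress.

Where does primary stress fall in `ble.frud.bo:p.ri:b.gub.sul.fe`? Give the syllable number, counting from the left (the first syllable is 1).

Parse right to left into trochaic (ˈσσ) feet: ble (ˈfrud.bo:p) (ˈri:b.gub) (ˈsul.fe). Syllable 1 is left unfooted.
Foot heads (stressed positions): 2, 4, 6.
End Rule Leftmost: primary stress on the leftmost head = syllable 2.
Primary stress: syllable 2 → ble.ˈfrud.bo:p.ri:b.gub.sul.fe.

2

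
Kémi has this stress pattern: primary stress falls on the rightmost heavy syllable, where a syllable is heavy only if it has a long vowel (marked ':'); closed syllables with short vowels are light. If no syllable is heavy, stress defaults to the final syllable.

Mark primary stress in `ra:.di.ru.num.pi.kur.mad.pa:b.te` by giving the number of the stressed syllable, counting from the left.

8

Weights: 1 ra: H, 2 di L, 3 ru L, 4 num L, 5 pi L, 6 kur L, 7 mad L, 8 pa:b H, 9 te L.
Heavy syllables in the domain: 1, 8. The rightmost is syllable 8 (pa:b).
Primary stress: syllable 8 → ra:.di.ru.num.pi.kur.mad.ˈpa:b.te.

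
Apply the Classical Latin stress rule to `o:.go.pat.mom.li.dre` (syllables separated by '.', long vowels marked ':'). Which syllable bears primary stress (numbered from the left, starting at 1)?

4

Classical Latin: stress the penult if heavy (long vowel or closed), else the antepenult.
Weights: 4 mom H, 5 li L, 6 dre L.
The penult (syllable 5, li) is light, so stress falls on the antepenult (syllable 4, mom).
Stress on syllable 4: o:.go.pat.ˈmom.li.dre.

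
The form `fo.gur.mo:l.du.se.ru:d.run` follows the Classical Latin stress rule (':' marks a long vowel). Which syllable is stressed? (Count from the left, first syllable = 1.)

6

Classical Latin: stress the penult if heavy (long vowel or closed), else the antepenult.
Weights: 5 se L, 6 ru:d H, 7 run H.
The penult (syllable 6, ru:d) is heavy, so it takes stress.
Stress on syllable 6: fo.gur.mo:l.du.se.ˈru:d.run.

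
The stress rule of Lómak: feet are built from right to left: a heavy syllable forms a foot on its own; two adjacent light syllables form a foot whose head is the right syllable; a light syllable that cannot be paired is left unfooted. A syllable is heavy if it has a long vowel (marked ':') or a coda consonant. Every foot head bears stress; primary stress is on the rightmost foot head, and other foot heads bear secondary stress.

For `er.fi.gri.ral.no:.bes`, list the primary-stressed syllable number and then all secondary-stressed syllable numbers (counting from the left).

primary 6, secondary 1, 3, 4, 5

Weights: 1 er H, 2 fi L, 3 gri L, 4 ral H, 5 no: H, 6 bes H.
Parse right to left (heavy = foot alone; LL = one foot; stranded L unfooted): (ˈer) (fi.ˈgri) (ˈral) (ˈno:) (ˈbes).
Foot heads: 1, 3, 4, 5, 6.
Primary stress on the rightmost head = syllable 6.
Secondary stress on 1, 3, 4, 5: ˌer.fi.ˌgri.ˌral.ˌno:.ˈbes.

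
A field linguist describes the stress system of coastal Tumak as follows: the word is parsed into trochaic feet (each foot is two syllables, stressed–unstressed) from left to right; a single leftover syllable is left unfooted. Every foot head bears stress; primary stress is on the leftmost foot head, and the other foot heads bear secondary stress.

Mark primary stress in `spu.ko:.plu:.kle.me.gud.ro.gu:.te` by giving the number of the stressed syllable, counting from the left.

1

Parse left to right into trochaic (ˈσσ) feet: (ˈspu.ko:) (ˈplu:.kle) (ˈme.gud) (ˈro.gu:) te. Syllable 9 is left unfooted.
Foot heads (stressed positions): 1, 3, 5, 7.
End Rule Leftmost: primary stress on the leftmost head = syllable 1.
Primary stress: syllable 1 → ˈspu.ko:.plu:.kle.me.gud.ro.gu:.te.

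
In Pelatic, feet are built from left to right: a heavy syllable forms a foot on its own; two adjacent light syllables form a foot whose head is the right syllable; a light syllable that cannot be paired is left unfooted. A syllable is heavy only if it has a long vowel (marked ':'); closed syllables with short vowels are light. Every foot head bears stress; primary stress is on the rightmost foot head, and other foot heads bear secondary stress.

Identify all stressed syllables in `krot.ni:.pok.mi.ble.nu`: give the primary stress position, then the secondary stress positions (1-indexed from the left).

Weights: 1 krot L, 2 ni: H, 3 pok L, 4 mi L, 5 ble L, 6 nu L.
Parse left to right (heavy = foot alone; LL = one foot; stranded L unfooted): krot (ˈni:) (pok.ˈmi) (ble.ˈnu).
Foot heads: 2, 4, 6.
Primary stress on the rightmost head = syllable 6.
Secondary stress on 2, 4: krot.ˌni:.pok.ˌmi.ble.ˈnu.

primary 6, secondary 2, 4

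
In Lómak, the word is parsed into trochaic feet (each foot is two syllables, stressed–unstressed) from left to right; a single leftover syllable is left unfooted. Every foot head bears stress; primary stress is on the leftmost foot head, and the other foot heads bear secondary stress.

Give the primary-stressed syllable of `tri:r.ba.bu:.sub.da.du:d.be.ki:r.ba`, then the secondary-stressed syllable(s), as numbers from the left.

primary 1, secondary 3, 5, 7

Parse left to right into trochaic (ˈσσ) feet: (ˈtri:r.ba) (ˈbu:.sub) (ˈda.du:d) (ˈbe.ki:r) ba. Syllable 9 is left unfooted.
Foot heads (stressed positions): 1, 3, 5, 7.
End Rule Leftmost: primary stress on the leftmost head = syllable 1.
Secondary stress on 3, 5, 7: ˈtri:r.ba.ˌbu:.sub.ˌda.du:d.ˌbe.ki:r.ba.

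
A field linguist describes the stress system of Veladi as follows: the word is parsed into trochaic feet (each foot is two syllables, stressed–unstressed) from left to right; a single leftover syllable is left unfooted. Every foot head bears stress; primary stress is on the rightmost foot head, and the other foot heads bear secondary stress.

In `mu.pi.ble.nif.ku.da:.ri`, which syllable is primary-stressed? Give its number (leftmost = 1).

5

Parse left to right into trochaic (ˈσσ) feet: (ˈmu.pi) (ˈble.nif) (ˈku.da:) ri. Syllable 7 is left unfooted.
Foot heads (stressed positions): 1, 3, 5.
End Rule Rightmost: primary stress on the rightmost head = syllable 5.
Primary stress: syllable 5 → mu.pi.ble.nif.ˈku.da:.ri.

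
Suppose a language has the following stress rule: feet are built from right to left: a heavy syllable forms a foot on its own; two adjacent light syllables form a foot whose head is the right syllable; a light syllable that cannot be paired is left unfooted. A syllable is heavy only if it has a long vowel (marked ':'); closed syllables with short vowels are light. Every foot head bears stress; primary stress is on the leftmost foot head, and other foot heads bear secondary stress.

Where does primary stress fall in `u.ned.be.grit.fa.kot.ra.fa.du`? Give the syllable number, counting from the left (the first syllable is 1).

Weights: 1 u L, 2 ned L, 3 be L, 4 grit L, 5 fa L, 6 kot L, 7 ra L, 8 fa L, 9 du L.
Parse right to left (heavy = foot alone; LL = one foot; stranded L unfooted): u (ned.ˈbe) (grit.ˈfa) (kot.ˈra) (fa.ˈdu).
Foot heads: 3, 5, 7, 9.
Primary stress on the leftmost head = syllable 3.
Primary stress: syllable 3 → u.ned.ˈbe.grit.fa.kot.ra.fa.du.

3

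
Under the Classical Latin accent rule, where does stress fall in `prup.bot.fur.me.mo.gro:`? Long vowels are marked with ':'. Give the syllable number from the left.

4

Classical Latin: stress the penult if heavy (long vowel or closed), else the antepenult.
Weights: 4 me L, 5 mo L, 6 gro: H.
The penult (syllable 5, mo) is light, so stress falls on the antepenult (syllable 4, me).
Stress on syllable 4: prup.bot.fur.ˈme.mo.gro:.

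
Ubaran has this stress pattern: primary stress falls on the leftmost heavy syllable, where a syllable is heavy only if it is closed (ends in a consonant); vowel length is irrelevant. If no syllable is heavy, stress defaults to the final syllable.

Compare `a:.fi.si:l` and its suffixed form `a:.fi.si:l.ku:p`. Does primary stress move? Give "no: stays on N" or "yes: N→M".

Base `a:.fi.si:l` (3 syllables):
  Weights: 1 a: L, 2 fi L, 3 si:l H.
  Heavy syllables in the domain: 3. The leftmost is syllable 3 (si:l).
  → primary stress on syllable 3.
Suffixed `a:.fi.si:l.ku:p` (4 syllables):
  Weights: 1 a: L, 2 fi L, 3 si:l H, 4 ku:p H.
  Heavy syllables in the domain: 3, 4. The leftmost is syllable 3 (si:l).
  → primary stress on syllable 3.

no: stays on 3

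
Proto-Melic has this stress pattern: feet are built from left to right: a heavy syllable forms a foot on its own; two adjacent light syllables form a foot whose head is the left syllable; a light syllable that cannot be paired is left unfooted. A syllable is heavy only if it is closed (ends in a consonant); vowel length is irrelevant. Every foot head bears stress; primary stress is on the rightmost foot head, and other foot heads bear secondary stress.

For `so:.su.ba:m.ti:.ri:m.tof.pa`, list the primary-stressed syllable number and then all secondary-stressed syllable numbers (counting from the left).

Weights: 1 so: L, 2 su L, 3 ba:m H, 4 ti: L, 5 ri:m H, 6 tof H, 7 pa L.
Parse left to right (heavy = foot alone; LL = one foot; stranded L unfooted): (ˈso:.su) (ˈba:m) ti: (ˈri:m) (ˈtof) pa.
Foot heads: 1, 3, 5, 6.
Primary stress on the rightmost head = syllable 6.
Secondary stress on 1, 3, 5: ˌso:.su.ˌba:m.ti:.ˌri:m.ˈtof.pa.

primary 6, secondary 1, 3, 5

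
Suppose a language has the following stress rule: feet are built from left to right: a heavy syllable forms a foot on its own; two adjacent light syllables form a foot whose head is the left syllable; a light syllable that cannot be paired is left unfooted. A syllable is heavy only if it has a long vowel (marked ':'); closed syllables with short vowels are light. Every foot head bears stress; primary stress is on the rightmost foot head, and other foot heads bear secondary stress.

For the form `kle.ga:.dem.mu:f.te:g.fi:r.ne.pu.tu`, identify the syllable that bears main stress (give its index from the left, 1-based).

Weights: 1 kle L, 2 ga: H, 3 dem L, 4 mu:f H, 5 te:g H, 6 fi:r H, 7 ne L, 8 pu L, 9 tu L.
Parse left to right (heavy = foot alone; LL = one foot; stranded L unfooted): kle (ˈga:) dem (ˈmu:f) (ˈte:g) (ˈfi:r) (ˈne.pu) tu.
Foot heads: 2, 4, 5, 6, 7.
Primary stress on the rightmost head = syllable 7.
Primary stress: syllable 7 → kle.ga:.dem.mu:f.te:g.fi:r.ˈne.pu.tu.

7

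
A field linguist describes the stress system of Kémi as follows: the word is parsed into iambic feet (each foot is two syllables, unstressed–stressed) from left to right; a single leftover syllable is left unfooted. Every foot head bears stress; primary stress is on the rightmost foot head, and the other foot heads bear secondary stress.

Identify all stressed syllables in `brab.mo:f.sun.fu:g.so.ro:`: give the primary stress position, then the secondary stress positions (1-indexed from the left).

Parse left to right into iambic (σˈσ) feet: (brab.ˈmo:f) (sun.ˈfu:g) (so.ˈro:).
Foot heads (stressed positions): 2, 4, 6.
End Rule Rightmost: primary stress on the rightmost head = syllable 6.
Secondary stress on 2, 4: brab.ˌmo:f.sun.ˌfu:g.so.ˈro:.

primary 6, secondary 2, 4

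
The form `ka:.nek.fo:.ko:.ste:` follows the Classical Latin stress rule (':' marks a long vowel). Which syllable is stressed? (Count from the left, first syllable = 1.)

4

Classical Latin: stress the penult if heavy (long vowel or closed), else the antepenult.
Weights: 3 fo: H, 4 ko: H, 5 ste: H.
The penult (syllable 4, ko:) is heavy, so it takes stress.
Stress on syllable 4: ka:.nek.fo:.ˈko:.ste:.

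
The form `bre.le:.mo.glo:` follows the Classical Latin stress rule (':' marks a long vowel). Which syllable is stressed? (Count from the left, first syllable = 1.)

Classical Latin: stress the penult if heavy (long vowel or closed), else the antepenult.
Weights: 2 le: H, 3 mo L, 4 glo: H.
The penult (syllable 3, mo) is light, so stress falls on the antepenult (syllable 2, le:).
Stress on syllable 2: bre.ˈle:.mo.glo:.

2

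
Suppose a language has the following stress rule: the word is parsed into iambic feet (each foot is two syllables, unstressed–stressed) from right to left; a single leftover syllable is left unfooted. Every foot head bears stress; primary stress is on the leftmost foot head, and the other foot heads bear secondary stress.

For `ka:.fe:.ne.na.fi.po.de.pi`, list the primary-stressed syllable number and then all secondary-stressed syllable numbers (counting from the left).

primary 2, secondary 4, 6, 8

Parse right to left into iambic (σˈσ) feet: (ka:.ˈfe:) (ne.ˈna) (fi.ˈpo) (de.ˈpi).
Foot heads (stressed positions): 2, 4, 6, 8.
End Rule Leftmost: primary stress on the leftmost head = syllable 2.
Secondary stress on 4, 6, 8: ka:.ˈfe:.ne.ˌna.fi.ˌpo.de.ˌpi.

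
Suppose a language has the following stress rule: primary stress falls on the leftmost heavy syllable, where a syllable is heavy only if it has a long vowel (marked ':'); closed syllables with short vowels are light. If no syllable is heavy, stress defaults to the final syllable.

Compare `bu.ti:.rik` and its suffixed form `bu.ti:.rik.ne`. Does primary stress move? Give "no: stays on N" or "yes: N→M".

no: stays on 2

Base `bu.ti:.rik` (3 syllables):
  Weights: 1 bu L, 2 ti: H, 3 rik L.
  Heavy syllables in the domain: 2. The leftmost is syllable 2 (ti:).
  → primary stress on syllable 2.
Suffixed `bu.ti:.rik.ne` (4 syllables):
  Weights: 1 bu L, 2 ti: H, 3 rik L, 4 ne L.
  Heavy syllables in the domain: 2. The leftmost is syllable 2 (ti:).
  → primary stress on syllable 2.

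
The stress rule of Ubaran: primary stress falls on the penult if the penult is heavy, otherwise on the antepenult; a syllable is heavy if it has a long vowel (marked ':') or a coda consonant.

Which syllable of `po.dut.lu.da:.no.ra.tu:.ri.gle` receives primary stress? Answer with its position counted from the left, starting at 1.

7

Weights: 7 tu: H, 8 ri L, 9 gle L.
The penult (syllable 8, ri) is light, so stress falls on the antepenult (syllable 7, tu:).
Primary stress: syllable 7 → po.dut.lu.da:.no.ra.ˈtu:.ri.gle.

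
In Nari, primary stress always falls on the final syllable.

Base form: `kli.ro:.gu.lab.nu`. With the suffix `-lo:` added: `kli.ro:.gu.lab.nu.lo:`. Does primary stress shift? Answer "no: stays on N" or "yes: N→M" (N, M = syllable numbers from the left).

yes: 5→6

Base `kli.ro:.gu.lab.nu` (5 syllables):
  The word has 5 syllables; the final syllable is syllable 5 (nu).
  → primary stress on syllable 5.
Suffixed `kli.ro:.gu.lab.nu.lo:` (6 syllables):
  The word has 6 syllables; the final syllable is syllable 6 (lo:).
  → primary stress on syllable 6.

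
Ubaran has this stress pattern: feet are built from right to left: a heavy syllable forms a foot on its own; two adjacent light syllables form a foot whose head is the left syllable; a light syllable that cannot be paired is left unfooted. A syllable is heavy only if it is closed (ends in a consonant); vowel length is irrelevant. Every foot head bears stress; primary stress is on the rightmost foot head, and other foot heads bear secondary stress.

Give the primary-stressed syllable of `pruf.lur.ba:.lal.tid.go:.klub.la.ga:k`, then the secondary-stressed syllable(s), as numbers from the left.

primary 9, secondary 1, 2, 4, 5, 7

Weights: 1 pruf H, 2 lur H, 3 ba: L, 4 lal H, 5 tid H, 6 go: L, 7 klub H, 8 la L, 9 ga:k H.
Parse right to left (heavy = foot alone; LL = one foot; stranded L unfooted): (ˈpruf) (ˈlur) ba: (ˈlal) (ˈtid) go: (ˈklub) la (ˈga:k).
Foot heads: 1, 2, 4, 5, 7, 9.
Primary stress on the rightmost head = syllable 9.
Secondary stress on 1, 2, 4, 5, 7: ˌpruf.ˌlur.ba:.ˌlal.ˌtid.go:.ˌklub.la.ˈga:k.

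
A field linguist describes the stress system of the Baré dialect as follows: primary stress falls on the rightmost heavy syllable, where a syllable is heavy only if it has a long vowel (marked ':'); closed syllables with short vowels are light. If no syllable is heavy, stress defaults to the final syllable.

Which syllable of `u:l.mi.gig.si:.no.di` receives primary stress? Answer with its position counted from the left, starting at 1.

4

Weights: 1 u:l H, 2 mi L, 3 gig L, 4 si: H, 5 no L, 6 di L.
Heavy syllables in the domain: 1, 4. The rightmost is syllable 4 (si:).
Primary stress: syllable 4 → u:l.mi.gig.ˈsi:.no.di.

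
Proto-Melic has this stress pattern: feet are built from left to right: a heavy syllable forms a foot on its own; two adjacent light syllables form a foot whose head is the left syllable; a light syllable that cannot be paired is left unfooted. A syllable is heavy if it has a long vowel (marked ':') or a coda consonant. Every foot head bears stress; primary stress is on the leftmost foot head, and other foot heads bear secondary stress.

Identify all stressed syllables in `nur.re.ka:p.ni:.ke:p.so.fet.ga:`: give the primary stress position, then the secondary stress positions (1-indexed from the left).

primary 1, secondary 3, 4, 5, 7, 8

Weights: 1 nur H, 2 re L, 3 ka:p H, 4 ni: H, 5 ke:p H, 6 so L, 7 fet H, 8 ga: H.
Parse left to right (heavy = foot alone; LL = one foot; stranded L unfooted): (ˈnur) re (ˈka:p) (ˈni:) (ˈke:p) so (ˈfet) (ˈga:).
Foot heads: 1, 3, 4, 5, 7, 8.
Primary stress on the leftmost head = syllable 1.
Secondary stress on 3, 4, 5, 7, 8: ˈnur.re.ˌka:p.ˌni:.ˌke:p.so.ˌfet.ˌga:.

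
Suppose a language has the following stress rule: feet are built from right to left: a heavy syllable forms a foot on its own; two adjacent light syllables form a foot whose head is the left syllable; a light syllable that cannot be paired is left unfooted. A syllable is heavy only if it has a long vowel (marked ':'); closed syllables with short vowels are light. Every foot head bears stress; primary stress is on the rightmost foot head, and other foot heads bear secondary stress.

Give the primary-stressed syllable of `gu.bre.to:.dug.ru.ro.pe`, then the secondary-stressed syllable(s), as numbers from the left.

Weights: 1 gu L, 2 bre L, 3 to: H, 4 dug L, 5 ru L, 6 ro L, 7 pe L.
Parse right to left (heavy = foot alone; LL = one foot; stranded L unfooted): (ˈgu.bre) (ˈto:) (ˈdug.ru) (ˈro.pe).
Foot heads: 1, 3, 4, 6.
Primary stress on the rightmost head = syllable 6.
Secondary stress on 1, 3, 4: ˌgu.bre.ˌto:.ˌdug.ru.ˈro.pe.

primary 6, secondary 1, 3, 4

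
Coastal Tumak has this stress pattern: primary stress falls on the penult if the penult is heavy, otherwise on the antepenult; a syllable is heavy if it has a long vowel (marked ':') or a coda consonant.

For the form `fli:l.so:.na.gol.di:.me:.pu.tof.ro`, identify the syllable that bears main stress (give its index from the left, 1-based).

8

Weights: 7 pu L, 8 tof H, 9 ro L.
The penult (syllable 8, tof) is heavy, so it takes stress.
Primary stress: syllable 8 → fli:l.so:.na.gol.di:.me:.pu.ˈtof.ro.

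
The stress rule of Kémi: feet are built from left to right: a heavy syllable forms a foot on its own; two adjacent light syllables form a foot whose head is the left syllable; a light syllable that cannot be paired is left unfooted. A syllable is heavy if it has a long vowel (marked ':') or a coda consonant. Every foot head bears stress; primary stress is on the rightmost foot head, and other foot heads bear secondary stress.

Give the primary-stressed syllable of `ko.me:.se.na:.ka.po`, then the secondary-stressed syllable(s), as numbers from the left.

Weights: 1 ko L, 2 me: H, 3 se L, 4 na: H, 5 ka L, 6 po L.
Parse left to right (heavy = foot alone; LL = one foot; stranded L unfooted): ko (ˈme:) se (ˈna:) (ˈka.po).
Foot heads: 2, 4, 5.
Primary stress on the rightmost head = syllable 5.
Secondary stress on 2, 4: ko.ˌme:.se.ˌna:.ˈka.po.

primary 5, secondary 2, 4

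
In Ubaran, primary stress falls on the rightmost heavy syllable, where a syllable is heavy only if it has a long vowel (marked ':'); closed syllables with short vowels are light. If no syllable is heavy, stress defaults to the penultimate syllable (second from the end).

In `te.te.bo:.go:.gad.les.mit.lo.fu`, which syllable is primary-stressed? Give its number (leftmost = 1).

Weights: 1 te L, 2 te L, 3 bo: H, 4 go: H, 5 gad L, 6 les L, 7 mit L, 8 lo L, 9 fu L.
Heavy syllables in the domain: 3, 4. The rightmost is syllable 4 (go:).
Primary stress: syllable 4 → te.te.bo:.ˈgo:.gad.les.mit.lo.fu.

4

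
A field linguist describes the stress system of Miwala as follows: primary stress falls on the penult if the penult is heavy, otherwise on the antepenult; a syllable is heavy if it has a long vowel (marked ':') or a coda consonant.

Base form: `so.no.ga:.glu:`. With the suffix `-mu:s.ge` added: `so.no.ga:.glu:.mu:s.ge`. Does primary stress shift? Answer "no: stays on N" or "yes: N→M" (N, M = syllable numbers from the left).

yes: 3→5

Base `so.no.ga:.glu:` (4 syllables):
  Weights: 2 no L, 3 ga: H, 4 glu: H.
  The penult (syllable 3, ga:) is heavy, so it takes stress.
  → primary stress on syllable 3.
Suffixed `so.no.ga:.glu:.mu:s.ge` (6 syllables):
  Weights: 4 glu: H, 5 mu:s H, 6 ge L.
  The penult (syllable 5, mu:s) is heavy, so it takes stress.
  → primary stress on syllable 5.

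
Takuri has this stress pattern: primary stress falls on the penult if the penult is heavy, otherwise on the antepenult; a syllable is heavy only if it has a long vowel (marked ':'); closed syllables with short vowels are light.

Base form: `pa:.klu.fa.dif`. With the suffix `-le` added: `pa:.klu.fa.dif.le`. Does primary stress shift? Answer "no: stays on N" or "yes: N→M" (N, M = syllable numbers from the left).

yes: 2→3

Base `pa:.klu.fa.dif` (4 syllables):
  Weights: 2 klu L, 3 fa L, 4 dif L.
  The penult (syllable 3, fa) is light, so stress falls on the antepenult (syllable 2, klu).
  → primary stress on syllable 2.
Suffixed `pa:.klu.fa.dif.le` (5 syllables):
  Weights: 3 fa L, 4 dif L, 5 le L.
  The penult (syllable 4, dif) is light, so stress falls on the antepenult (syllable 3, fa).
  → primary stress on syllable 3.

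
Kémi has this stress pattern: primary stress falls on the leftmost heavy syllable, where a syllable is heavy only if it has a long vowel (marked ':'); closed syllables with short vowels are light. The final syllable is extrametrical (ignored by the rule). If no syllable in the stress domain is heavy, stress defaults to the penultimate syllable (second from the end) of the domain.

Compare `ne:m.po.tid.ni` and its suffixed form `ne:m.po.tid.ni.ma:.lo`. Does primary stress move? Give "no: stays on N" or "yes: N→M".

no: stays on 1

Base `ne:m.po.tid.ni` (4 syllables):
  The final syllable (4, ni) is extrametrical; the stress domain is syllables 1–3.
  Weights: 1 ne:m H, 2 po L, 3 tid L.
  Heavy syllables in the domain: 1. The leftmost is syllable 1 (ne:m).
  → primary stress on syllable 1.
Suffixed `ne:m.po.tid.ni.ma:.lo` (6 syllables):
  The final syllable (6, lo) is extrametrical; the stress domain is syllables 1–5.
  Weights: 1 ne:m H, 2 po L, 3 tid L, 4 ni L, 5 ma: H.
  Heavy syllables in the domain: 1, 5. The leftmost is syllable 1 (ne:m).
  → primary stress on syllable 1.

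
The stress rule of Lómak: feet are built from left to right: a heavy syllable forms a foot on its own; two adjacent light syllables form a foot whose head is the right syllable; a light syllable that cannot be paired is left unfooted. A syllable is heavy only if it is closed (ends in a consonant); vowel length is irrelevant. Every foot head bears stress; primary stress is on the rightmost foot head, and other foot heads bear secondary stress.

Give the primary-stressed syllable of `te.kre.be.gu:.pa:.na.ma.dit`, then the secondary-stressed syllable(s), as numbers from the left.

Weights: 1 te L, 2 kre L, 3 be L, 4 gu: L, 5 pa: L, 6 na L, 7 ma L, 8 dit H.
Parse left to right (heavy = foot alone; LL = one foot; stranded L unfooted): (te.ˈkre) (be.ˈgu:) (pa:.ˈna) ma (ˈdit).
Foot heads: 2, 4, 6, 8.
Primary stress on the rightmost head = syllable 8.
Secondary stress on 2, 4, 6: te.ˌkre.be.ˌgu:.pa:.ˌna.ma.ˈdit.

primary 8, secondary 2, 4, 6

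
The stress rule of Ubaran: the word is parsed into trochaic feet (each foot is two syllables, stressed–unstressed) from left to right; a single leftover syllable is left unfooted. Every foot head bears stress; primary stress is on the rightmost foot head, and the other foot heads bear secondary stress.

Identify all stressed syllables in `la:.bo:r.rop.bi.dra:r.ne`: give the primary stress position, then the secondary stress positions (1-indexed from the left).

Parse left to right into trochaic (ˈσσ) feet: (ˈla:.bo:r) (ˈrop.bi) (ˈdra:r.ne).
Foot heads (stressed positions): 1, 3, 5.
End Rule Rightmost: primary stress on the rightmost head = syllable 5.
Secondary stress on 1, 3: ˌla:.bo:r.ˌrop.bi.ˈdra:r.ne.

primary 5, secondary 1, 3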